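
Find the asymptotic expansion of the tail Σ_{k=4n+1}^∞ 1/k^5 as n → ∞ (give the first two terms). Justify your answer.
Σ_{k>4n} 1/k^5 = 1/(4 · (4n)^4) − 1/(2 · (4n)^5) + O(1/(4n)^6)

Compare to the integral: ∫_{4n}^∞ x^(−5) dx = [−x^(−4)/4]_{4n}^∞ = 1/((5−1)·(4n)^4). The Euler-Maclaurin correction adds −f(4n)/2 = −1/(2·(4n)^5). Euler-Maclaurin then gives
  Σ_{k>4n} 1/k^5 = ∫_{4n}^∞ dx/x^5 − 1/(2·(4n)^5) + O(1/(4n)^6).
(Equivalently this is ζ(5) − Σ_{k≤4n} 1/k^5.)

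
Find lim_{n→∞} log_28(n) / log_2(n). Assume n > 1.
lim = ln(2) / ln(28) = log_28(2)

Change of base: log_28(n) = ln n / ln 28 and log_2(n) = ln n / ln 2. The ratio is (ln n / ln 28) · (ln 2 / ln n) = ln 2 / ln 28, a constant independent of n. So the limit is ln 2 / ln 28 = log_28(2).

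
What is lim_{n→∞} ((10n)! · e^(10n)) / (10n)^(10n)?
lim = ∞

Stirling: (10n)! ~ sqrt(2π·10n) · (10n/e)^(10n). Hence
  (10n)! · e^(10n) / (10n)^(10n) ~ sqrt(2π·10n) = sqrt(2π·10) · sqrt(n) → ∞.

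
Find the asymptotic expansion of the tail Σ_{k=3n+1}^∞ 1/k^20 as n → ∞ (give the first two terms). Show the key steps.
Σ_{k>3n} 1/k^20 = 1/(19 · (3n)^19) − 1/(2 · (3n)^20) + O(1/(3n)^21)

Compare to the integral: ∫_{3n}^∞ x^(−20) dx = [−x^(−19)/19]_{3n}^∞ = 1/((20−1)·(3n)^19). The Euler-Maclaurin correction adds −f(3n)/2 = −1/(2·(3n)^20). Euler-Maclaurin then gives
  Σ_{k>3n} 1/k^20 = ∫_{3n}^∞ dx/x^20 − 1/(2·(3n)^20) + O(1/(3n)^21).
(Equivalently this is ζ(20) − Σ_{k≤3n} 1/k^20.)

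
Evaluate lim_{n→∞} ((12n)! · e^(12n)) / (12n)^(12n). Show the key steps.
lim = ∞

Stirling: (12n)! ~ sqrt(2π·12n) · (12n/e)^(12n). Hence
  (12n)! · e^(12n) / (12n)^(12n) ~ sqrt(2π·12n) = sqrt(2π·12) · sqrt(n) → ∞.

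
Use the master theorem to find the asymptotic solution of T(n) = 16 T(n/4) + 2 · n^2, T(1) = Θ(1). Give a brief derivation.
T(n) = Θ(n^2 log n)

log_4 16 = 2, and f(n) = 2 · n^2 = Θ(n^(log_4 16)). This is Case 2 of the master theorem: T(n) = Θ(f(n) · log n) = Θ(n^2 log n).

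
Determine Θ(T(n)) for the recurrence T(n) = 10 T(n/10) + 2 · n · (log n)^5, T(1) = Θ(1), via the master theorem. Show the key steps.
T(n) = Θ(n · (log n)^6)

Here log_10 10 = 1 and f(n) = 2 · n · (log n)^5 = Θ(n^(log_10 10) · (log n)^5). This is the extended Case 2 of the master theorem (f matches the critical exponent up to log factors), giving T(n) = Θ(n^(log_10 10) · (log n)^(5+1)) = Θ(n · (log n)^6).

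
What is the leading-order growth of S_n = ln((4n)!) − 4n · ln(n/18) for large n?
S_n ~ 4n · (ln 72 − 1) + O(ln n)

Stirling: ln((4n)!) = 4n ln(4n) − 4n + O(ln n).
  S_n = 4n ln(4n) − 4n − 4n ln(n/18) + O(ln n)
      = 4n ln(4n) − 4n ln n + 4n ln 18 − 4n + O(ln n)
      = 4n ln 4 + 4n ln 18 − 4n + O(ln n)
      = 4n (ln 72 − 1) + O(ln n).
Numerically ln(72) − 1 ≈ 3.2767.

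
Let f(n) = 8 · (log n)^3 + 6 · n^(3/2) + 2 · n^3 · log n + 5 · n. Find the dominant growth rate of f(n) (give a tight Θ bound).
f(n) ∈ Θ(n^3 · log n)

Compare the terms by growth order. For large n, n^a · (log n)^b dominates n^a' · (log n)^b' iff a > a', or (a = a' and b > b'). Ranking the 4 terms shows the dominant one is 2 · n^3 · log n. Hence f(n) ∈ Θ(n^3 · log n).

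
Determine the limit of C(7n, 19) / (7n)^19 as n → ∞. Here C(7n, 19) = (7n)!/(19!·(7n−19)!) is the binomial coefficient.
lim = 1/19! = 1/121645100408832000

With N = 7n → ∞: C(N, 19) / N^19 = [N(N−1)…(N−18)] / (19! · N^19) = (1/19!) · 1 · (1 − 1/(7n)) · … · (1 − 18/(7n)). Each factor → 1 as N → ∞, so the limit is 1/19! = 1/121645100408832000.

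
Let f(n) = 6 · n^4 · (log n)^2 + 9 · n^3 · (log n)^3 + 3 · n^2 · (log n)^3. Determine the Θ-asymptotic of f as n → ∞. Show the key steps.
f(n) ∈ Θ(n^4 · (log n)^2)

Compare the terms by growth order. For large n, n^a · (log n)^b dominates n^a' · (log n)^b' iff a > a', or (a = a' and b > b'). Ranking the 3 terms shows the dominant one is 6 · n^4 · (log n)^2. Hence f(n) ∈ Θ(n^4 · (log n)^2).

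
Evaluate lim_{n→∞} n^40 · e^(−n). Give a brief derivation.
lim = 0

Exponentials with base > 1 dominate every fixed polynomial: for any fixed c, n^c / e^n → 0 as n → ∞ (e.g. by the ratio test, or since e^n grows faster than any power of n). Hence n^40 · e^(−n) = n^40 / e^n → 0.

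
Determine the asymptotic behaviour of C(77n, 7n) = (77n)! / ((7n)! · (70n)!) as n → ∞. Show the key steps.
C(77n, 7n) ~ (285311670611/10000000000)^(7n) · sqrt(11/(20π·7n))

Write N = 7n. Apply Stirling to each factorial:
  (11N)! ~ sqrt(2π·11N) · (11N/e)^(11N),
  N! ~ sqrt(2π N) · (N/e)^N,
  (10N)! ~ sqrt(2π·10N) · (10N/e)^(10N).
The exponential factors combine to (11N)^(11N) / (N^N · (10N)^(10N)) = 11^(11N)/10^(10N) = (11^11/10^10)^N = (285311670611/10000000000)^N.
The square-root prefactors combine to sqrt(2π·11N) / (sqrt(2π N)·sqrt(2π·10N)) = sqrt(11 / (2π·10·N)) = sqrt(11/(20π·7n)).
Substituting N = 7n: C(77n, 7n) ~ (285311670611/10000000000)^(7n) · sqrt(11/(20π·7n)).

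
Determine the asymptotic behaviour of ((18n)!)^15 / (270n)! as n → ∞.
((18n)!)^15/(270n)! ~ ((2π·18n)^(14/2) / sqrt(15)) · 15^(−15·18n)  →  0

Write N = 18n. Stirling: N! ~ sqrt(2π N)(N/e)^N and (15N)! ~ sqrt(2π·15N)·(15N/e)^(15N).
  (N!)^15/(15N)! ~ (2π N)^(15/2) (N/e)^(15N) / [sqrt(2π·15N) (15N/e)^(15N)]
     = (2π N)^(15/2) / sqrt(2π·15N) · (N/(15N))^(15N)
     = (2π N)^((15−1)/2) / sqrt(15) · 15^(−15N).
Since 15^15 > 1, the factor 15^(−15N) decays exponentially, so the ratio → 0. Substituting N = 18n gives the stated form.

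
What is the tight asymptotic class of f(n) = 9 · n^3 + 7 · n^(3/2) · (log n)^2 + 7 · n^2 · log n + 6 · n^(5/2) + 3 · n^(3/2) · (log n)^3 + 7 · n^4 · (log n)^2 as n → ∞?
f(n) ∈ Θ(n^4 · (log n)^2)

Compare the terms by growth order. For large n, n^a · (log n)^b dominates n^a' · (log n)^b' iff a > a', or (a = a' and b > b'). Ranking the 6 terms shows the dominant one is 7 · n^4 · (log n)^2. Hence f(n) ∈ Θ(n^4 · (log n)^2).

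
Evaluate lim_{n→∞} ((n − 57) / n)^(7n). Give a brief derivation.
lim = e^(−399)

Rewrite as (1 − 57/n)^(7n). By the standard limit (1 + x/n)^n → e^x, we have (1 − 57/n)^n → e^(−57), and raising to the 7th power gives e^(−399).
More precisely, ln[(1 − 57/n)^(7n)] = 7n · ln(1 − 57/n) = 7n · (-57/n + O(1/n^2)) = -399 + O(1/n) → -399.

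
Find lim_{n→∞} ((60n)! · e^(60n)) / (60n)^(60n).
lim = ∞

Stirling: (60n)! ~ sqrt(2π·60n) · (60n/e)^(60n). Hence
  (60n)! · e^(60n) / (60n)^(60n) ~ sqrt(2π·60n) = sqrt(2π·60) · sqrt(n) → ∞.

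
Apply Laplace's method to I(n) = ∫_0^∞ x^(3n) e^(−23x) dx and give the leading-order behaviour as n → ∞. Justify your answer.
I(n) ~ (sqrt(2π·3n) / 23) · (3n/(23e))^(3n)

Write the integrand as exp(3n ln x − 23x) and set f(x) = 3n ln x − 23x. Then f'(x) = 3n/x − 23 = 0 at x* = 3n/23, and f''(x*) = −3n/x*^2 = −23^2/(3n). Laplace's method (interior maximum) gives
  I(n) ~ e^(f(x*)) · sqrt(2π / |f''(x*)|)
        = exp(3n ln(3n/23) − 3n) · sqrt(2π · 3n / 23^2)
        = (3n/23)^(3n) e^(−3n) · sqrt(2π·3n) / 23
        = (sqrt(2π·3n) / 23) · (3n/(23e))^(3n).
This matches Γ(3n+1)/23^(3n+1) with Stirling applied to Γ.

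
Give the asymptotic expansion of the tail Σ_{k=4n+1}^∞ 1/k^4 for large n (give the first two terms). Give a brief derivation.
Σ_{k>4n} 1/k^4 = 1/(3 · (4n)^3) − 1/(2 · (4n)^4) + O(1/(4n)^5)

Compare to the integral: ∫_{4n}^∞ x^(−4) dx = [−x^(−3)/3]_{4n}^∞ = 1/((4−1)·(4n)^3). The Euler-Maclaurin correction adds −f(4n)/2 = −1/(2·(4n)^4). Euler-Maclaurin then gives
  Σ_{k>4n} 1/k^4 = ∫_{4n}^∞ dx/x^4 − 1/(2·(4n)^4) + O(1/(4n)^5).
(Equivalently this is ζ(4) − Σ_{k≤4n} 1/k^4.)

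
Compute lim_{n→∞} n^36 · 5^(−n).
lim = 0

Exponentials with base > 1 dominate every fixed polynomial: for any fixed c, n^c / 5^n → 0 as n → ∞ (e.g. by the ratio test, or by writing 5^n = e^(n ln 5) and noting e^(n ln 5) / n^c → ∞). Hence n^36 · 5^(−n) = n^36 / 5^n → 0.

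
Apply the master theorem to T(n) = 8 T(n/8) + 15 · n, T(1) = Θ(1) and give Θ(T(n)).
T(n) = Θ(n log n)

log_8 8 = 1, and f(n) = 15 · n = Θ(n^(log_8 8)). This is Case 2 of the master theorem: T(n) = Θ(f(n) · log n) = Θ(n log n).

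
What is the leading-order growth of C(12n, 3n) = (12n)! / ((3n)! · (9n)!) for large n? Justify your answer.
C(12n, 3n) ~ (256/27)^(3n) · sqrt(2/(3π·3n))

Write N = 3n. Apply Stirling to each factorial:
  (4N)! ~ sqrt(2π·4N) · (4N/e)^(4N),
  N! ~ sqrt(2π N) · (N/e)^N,
  (3N)! ~ sqrt(2π·3N) · (3N/e)^(3N).
The exponential factors combine to (4N)^(4N) / (N^N · (3N)^(3N)) = 4^(4N)/3^(3N) = (4^4/3^3)^N = (256/27)^N.
The square-root prefactors combine to sqrt(2π·4N) / (sqrt(2π N)·sqrt(2π·3N)) = sqrt(4 / (2π·3·N)) = sqrt(2/(3π·3n)).
Substituting N = 3n: C(12n, 3n) ~ (256/27)^(3n) · sqrt(2/(3π·3n)).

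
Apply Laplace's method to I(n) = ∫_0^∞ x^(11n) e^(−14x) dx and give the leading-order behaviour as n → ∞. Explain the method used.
I(n) ~ (sqrt(2π·11n) / 14) · (11n/(14e))^(11n)

Write the integrand as exp(11n ln x − 14x) and set f(x) = 11n ln x − 14x. Then f'(x) = 11n/x − 14 = 0 at x* = 11n/14, and f''(x*) = −11n/x*^2 = −14^2/(11n). Laplace's method (interior maximum) gives
  I(n) ~ e^(f(x*)) · sqrt(2π / |f''(x*)|)
        = exp(11n ln(11n/14) − 11n) · sqrt(2π · 11n / 14^2)
        = (11n/14)^(11n) e^(−11n) · sqrt(2π·11n) / 14
        = (sqrt(2π·11n) / 14) · (11n/(14e))^(11n).
This matches Γ(11n+1)/14^(11n+1) with Stirling applied to Γ.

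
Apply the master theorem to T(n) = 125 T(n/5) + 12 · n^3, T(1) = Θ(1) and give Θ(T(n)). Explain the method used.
T(n) = Θ(n^3 log n)

log_5 125 = 3, and f(n) = 12 · n^3 = Θ(n^(log_5 125)). This is Case 2 of the master theorem: T(n) = Θ(f(n) · log n) = Θ(n^3 log n).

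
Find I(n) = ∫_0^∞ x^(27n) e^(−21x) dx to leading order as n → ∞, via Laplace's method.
I(n) ~ (sqrt(2π·27n) / 21) · (27n/(21e))^(27n)

Write the integrand as exp(27n ln x − 21x) and set f(x) = 27n ln x − 21x. Then f'(x) = 27n/x − 21 = 0 at x* = 27n/21, and f''(x*) = −27n/x*^2 = −21^2/(27n). Laplace's method (interior maximum) gives
  I(n) ~ e^(f(x*)) · sqrt(2π / |f''(x*)|)
        = exp(27n ln(27n/21) − 27n) · sqrt(2π · 27n / 21^2)
        = (27n/21)^(27n) e^(−27n) · sqrt(2π·27n) / 21
        = (sqrt(2π·27n) / 21) · (27n/(21e))^(27n).
This matches Γ(27n+1)/21^(27n+1) with Stirling applied to Γ.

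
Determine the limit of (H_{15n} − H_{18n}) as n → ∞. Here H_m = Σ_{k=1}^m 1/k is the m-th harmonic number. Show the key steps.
lim = ln(15/18) = ln(5/6)

Euler-Maclaurin gives H_m = ln m + γ + 1/(2m) + O(1/m^2). The γ and O(1/m) terms cancel in the difference:
  H_{15n} − H_{18n} = ln(15n) − ln(18n) + O(1/n) = ln(15/18) + O(1/n).
Hence the limit is ln(15/18) = ln(5/6).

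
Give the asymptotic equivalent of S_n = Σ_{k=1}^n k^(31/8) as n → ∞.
S_n ~ (8/39) · n^(39/8)

Integral comparison: Σ_{k=1}^n k^(31/8) = ∫_0^n x^(31/8) dx + O(n^(31/8)). The integral is n^(1 + 31/8) / (1 + 31/8) = n^((31+8)/8) / ((31+8)/8) = (8/39) · n^(39/8).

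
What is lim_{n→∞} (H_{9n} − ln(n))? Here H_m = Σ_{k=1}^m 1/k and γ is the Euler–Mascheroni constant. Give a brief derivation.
lim = ln 9 + γ

By Euler-Maclaurin, H_m = ln m + γ + O(1/m). So
  H_{9n} − ln(n) = ln(9n) + γ − ln(n) + O(1/n)
                       = ln(9/1) + γ + O(1/n).
Hence the limit is ln(9/1) + γ.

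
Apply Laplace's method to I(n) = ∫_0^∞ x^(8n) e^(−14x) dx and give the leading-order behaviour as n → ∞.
I(n) ~ (sqrt(2π·8n) / 14) · (8n/(14e))^(8n)

Write the integrand as exp(8n ln x − 14x) and set f(x) = 8n ln x − 14x. Then f'(x) = 8n/x − 14 = 0 at x* = 8n/14, and f''(x*) = −8n/x*^2 = −14^2/(8n). Laplace's method (interior maximum) gives
  I(n) ~ e^(f(x*)) · sqrt(2π / |f''(x*)|)
        = exp(8n ln(8n/14) − 8n) · sqrt(2π · 8n / 14^2)
        = (8n/14)^(8n) e^(−8n) · sqrt(2π·8n) / 14
        = (sqrt(2π·8n) / 14) · (8n/(14e))^(8n).
This matches Γ(8n+1)/14^(8n+1) with Stirling applied to Γ.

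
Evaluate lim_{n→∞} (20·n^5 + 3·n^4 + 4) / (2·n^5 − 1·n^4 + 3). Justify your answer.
lim = 20/2 = 10

For large n the leading n^5 terms dominate both numerator and denominator. Dividing top and bottom by n^5, every other term tends to 0, leaving 20/2 = 10.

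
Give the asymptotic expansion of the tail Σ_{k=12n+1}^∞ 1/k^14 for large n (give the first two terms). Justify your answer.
Σ_{k>12n} 1/k^14 = 1/(13 · (12n)^13) − 1/(2 · (12n)^14) + O(1/(12n)^15)

Compare to the integral: ∫_{12n}^∞ x^(−14) dx = [−x^(−13)/13]_{12n}^∞ = 1/((14−1)·(12n)^13). The Euler-Maclaurin correction adds −f(12n)/2 = −1/(2·(12n)^14). Euler-Maclaurin then gives
  Σ_{k>12n} 1/k^14 = ∫_{12n}^∞ dx/x^14 − 1/(2·(12n)^14) + O(1/(12n)^15).
(Equivalently this is ζ(14) − Σ_{k≤12n} 1/k^14.)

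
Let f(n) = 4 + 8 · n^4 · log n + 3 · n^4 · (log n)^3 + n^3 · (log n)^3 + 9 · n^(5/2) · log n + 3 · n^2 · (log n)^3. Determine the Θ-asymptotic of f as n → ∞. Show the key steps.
f(n) ∈ Θ(n^4 · (log n)^3)

Compare the terms by growth order. For large n, n^a · (log n)^b dominates n^a' · (log n)^b' iff a > a', or (a = a' and b > b'). Ranking the 6 terms shows the dominant one is 3 · n^4 · (log n)^3. Hence f(n) ∈ Θ(n^4 · (log n)^3).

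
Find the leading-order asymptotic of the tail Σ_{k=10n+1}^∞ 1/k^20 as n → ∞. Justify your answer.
Σ_{k>10n} 1/k^20 ~ 1/(19 · (10n)^19)

Compare to the integral: ∫_{10n}^∞ x^(−20) dx = [−x^(−19)/19]_{10n}^∞ = 1/((20−1)·(10n)^19). Euler-Maclaurin then gives
  Σ_{k>10n} 1/k^20 = ∫_{10n}^∞ dx/x^20 − 1/(2·(10n)^20) + O(1/(10n)^21).
(Equivalently this is ζ(20) − Σ_{k≤10n} 1/k^20.)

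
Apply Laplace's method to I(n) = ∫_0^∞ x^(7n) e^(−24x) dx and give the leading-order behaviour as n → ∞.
I(n) ~ (sqrt(2π·7n) / 24) · (7n/(24e))^(7n)

Write the integrand as exp(7n ln x − 24x) and set f(x) = 7n ln x − 24x. Then f'(x) = 7n/x − 24 = 0 at x* = 7n/24, and f''(x*) = −7n/x*^2 = −24^2/(7n). Laplace's method (interior maximum) gives
  I(n) ~ e^(f(x*)) · sqrt(2π / |f''(x*)|)
        = exp(7n ln(7n/24) − 7n) · sqrt(2π · 7n / 24^2)
        = (7n/24)^(7n) e^(−7n) · sqrt(2π·7n) / 24
        = (sqrt(2π·7n) / 24) · (7n/(24e))^(7n).
This matches Γ(7n+1)/24^(7n+1) with Stirling applied to Γ.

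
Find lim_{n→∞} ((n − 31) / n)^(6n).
lim = e^(−186)

Rewrite as (1 − 31/n)^(6n). By the standard limit (1 + x/n)^n → e^x, we have (1 − 31/n)^n → e^(−31), and raising to the 6th power gives e^(−186).
More precisely, ln[(1 − 31/n)^(6n)] = 6n · ln(1 − 31/n) = 6n · (-31/n + O(1/n^2)) = -186 + O(1/n) → -186.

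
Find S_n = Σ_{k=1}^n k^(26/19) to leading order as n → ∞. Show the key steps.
S_n ~ (19/45) · n^(45/19)

Integral comparison: Σ_{k=1}^n k^(26/19) = ∫_0^n x^(26/19) dx + O(n^(26/19)). The integral is n^(1 + 26/19) / (1 + 26/19) = n^((26+19)/19) / ((26+19)/19) = (19/45) · n^(45/19).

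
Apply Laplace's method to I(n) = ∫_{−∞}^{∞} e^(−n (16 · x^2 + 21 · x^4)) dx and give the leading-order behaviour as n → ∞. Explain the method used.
I(n) ~ sqrt(π/(16n))

φ(x) = 16 · x^2 + 21 · x^4 has its unique global minimum at x* = 0 (since φ'(x) = 32x + 84x^3 = 0 only at x = 0 for real x with both coefficients positive, and φ → ∞ as |x| → ∞). At x* = 0, φ(0) = 0 and φ''(0) = 32. Laplace's method then gives
  I(n) ~ sqrt(2π / (n · φ''(0))) · e^(−n φ(0)) = sqrt(2π / (32n)) = sqrt(π/(16n)).
The 21 · x^4 term contributes only at subleading order (an O(1/n) relative correction).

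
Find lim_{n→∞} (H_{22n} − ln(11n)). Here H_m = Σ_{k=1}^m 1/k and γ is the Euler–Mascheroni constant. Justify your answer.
lim = ln 2 + γ

By Euler-Maclaurin, H_m = ln m + γ + O(1/m). So
  H_{22n} − ln(11n) = ln(22n) + γ − ln(11n) + O(1/n)
                       = ln(22/11) + γ + O(1/n).
Hence the limit is ln(22/11) + γ (= ln 2).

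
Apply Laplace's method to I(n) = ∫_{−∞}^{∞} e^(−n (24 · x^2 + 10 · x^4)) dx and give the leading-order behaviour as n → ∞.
I(n) ~ sqrt(π/(24n))

φ(x) = 24 · x^2 + 10 · x^4 has its unique global minimum at x* = 0 (since φ'(x) = 48x + 40x^3 = 0 only at x = 0 for real x with both coefficients positive, and φ → ∞ as |x| → ∞). At x* = 0, φ(0) = 0 and φ''(0) = 48. Laplace's method then gives
  I(n) ~ sqrt(2π / (n · φ''(0))) · e^(−n φ(0)) = sqrt(2π / (48n)) = sqrt(π/(24n)).
The 10 · x^4 term contributes only at subleading order (an O(1/n) relative correction).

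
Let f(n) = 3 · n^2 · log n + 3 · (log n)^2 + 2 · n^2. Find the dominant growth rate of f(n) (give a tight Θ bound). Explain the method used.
f(n) ∈ Θ(n^2 · log n)

Compare the terms by growth order. For large n, n^a · (log n)^b dominates n^a' · (log n)^b' iff a > a', or (a = a' and b > b'). Ranking the 3 terms shows the dominant one is 3 · n^2 · log n. Hence f(n) ∈ Θ(n^2 · log n).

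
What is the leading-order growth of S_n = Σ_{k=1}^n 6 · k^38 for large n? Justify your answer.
S_n ~ 2 · n^39 / 13

By integral comparison (Euler-Maclaurin), Σ_{k=1}^n 6 · k^38 = 6 · ∫_0^n x^38 dx + O(n^38) = 6 · n^39/39 = 2 · n^39 / 13 + O(n^38). (Equivalently, Faulhaber's formula gives the same leading term.)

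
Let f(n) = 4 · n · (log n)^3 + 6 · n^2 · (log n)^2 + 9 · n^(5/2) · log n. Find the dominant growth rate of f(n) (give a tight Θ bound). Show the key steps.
f(n) ∈ Θ(n^(5/2) · log n)

Compare the terms by growth order. For large n, n^a · (log n)^b dominates n^a' · (log n)^b' iff a > a', or (a = a' and b > b'). Ranking the 3 terms shows the dominant one is 9 · n^(5/2) · log n. Hence f(n) ∈ Θ(n^(5/2) · log n).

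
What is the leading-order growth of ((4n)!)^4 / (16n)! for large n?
((4n)!)^4/(16n)! ~ ((2π·4n)^(3/2) / 2) · 4^(−4·4n)  →  0

Write N = 4n. Stirling: N! ~ sqrt(2π N)(N/e)^N and (4N)! ~ sqrt(2π·4N)·(4N/e)^(4N).
  (N!)^4/(4N)! ~ (2π N)^(4/2) (N/e)^(4N) / [sqrt(2π·4N) (4N/e)^(4N)]
     = (2π N)^(4/2) / sqrt(2π·4N) · (N/(4N))^(4N)
     = (2π N)^((4−1)/2) / 2 · 4^(−4N).
Since 4^4 > 1, the factor 4^(−4N) decays exponentially, so the ratio → 0. Substituting N = 4n gives the stated form.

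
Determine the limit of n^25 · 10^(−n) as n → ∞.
lim = 0

Exponentials with base > 1 dominate every fixed polynomial: for any fixed c, n^c / 10^n → 0 as n → ∞ (e.g. by the ratio test, or by writing 10^n = e^(n ln 10) and noting e^(n ln 10) / n^c → ∞). Hence n^25 · 10^(−n) = n^25 / 10^n → 0.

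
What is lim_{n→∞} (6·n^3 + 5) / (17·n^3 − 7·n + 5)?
lim = 6/17

For large n the leading n^3 terms dominate both numerator and denominator. Dividing top and bottom by n^3, every other term tends to 0, leaving 6/17.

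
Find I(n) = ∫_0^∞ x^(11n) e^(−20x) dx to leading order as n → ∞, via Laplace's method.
I(n) ~ (sqrt(2π·11n) / 20) · (11n/(20e))^(11n)

Write the integrand as exp(11n ln x − 20x) and set f(x) = 11n ln x − 20x. Then f'(x) = 11n/x − 20 = 0 at x* = 11n/20, and f''(x*) = −11n/x*^2 = −20^2/(11n). Laplace's method (interior maximum) gives
  I(n) ~ e^(f(x*)) · sqrt(2π / |f''(x*)|)
        = exp(11n ln(11n/20) − 11n) · sqrt(2π · 11n / 20^2)
        = (11n/20)^(11n) e^(−11n) · sqrt(2π·11n) / 20
        = (sqrt(2π·11n) / 20) · (11n/(20e))^(11n).
This matches Γ(11n+1)/20^(11n+1) with Stirling applied to Γ.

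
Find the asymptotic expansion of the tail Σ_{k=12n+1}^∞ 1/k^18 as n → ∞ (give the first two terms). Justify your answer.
Σ_{k>12n} 1/k^18 = 1/(17 · (12n)^17) − 1/(2 · (12n)^18) + O(1/(12n)^19)

Compare to the integral: ∫_{12n}^∞ x^(−18) dx = [−x^(−17)/17]_{12n}^∞ = 1/((18−1)·(12n)^17). The Euler-Maclaurin correction adds −f(12n)/2 = −1/(2·(12n)^18). Euler-Maclaurin then gives
  Σ_{k>12n} 1/k^18 = ∫_{12n}^∞ dx/x^18 − 1/(2·(12n)^18) + O(1/(12n)^19).
(Equivalently this is ζ(18) − Σ_{k≤12n} 1/k^18.)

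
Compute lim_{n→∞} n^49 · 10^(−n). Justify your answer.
lim = 0

Exponentials with base > 1 dominate every fixed polynomial: for any fixed c, n^c / 10^n → 0 as n → ∞ (e.g. by the ratio test, or by writing 10^n = e^(n ln 10) and noting e^(n ln 10) / n^c → ∞). Hence n^49 · 10^(−n) = n^49 / 10^n → 0.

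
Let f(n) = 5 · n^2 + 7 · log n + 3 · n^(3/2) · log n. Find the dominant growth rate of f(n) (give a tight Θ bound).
f(n) ∈ Θ(n^2)

Compare the terms by growth order. For large n, n^a · (log n)^b dominates n^a' · (log n)^b' iff a > a', or (a = a' and b > b'). Ranking the 3 terms shows the dominant one is 5 · n^2. Hence f(n) ∈ Θ(n^2).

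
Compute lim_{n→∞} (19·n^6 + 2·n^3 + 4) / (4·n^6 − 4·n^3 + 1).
lim = 19/4

For large n the leading n^6 terms dominate both numerator and denominator. Dividing top and bottom by n^6, every other term tends to 0, leaving 19/4.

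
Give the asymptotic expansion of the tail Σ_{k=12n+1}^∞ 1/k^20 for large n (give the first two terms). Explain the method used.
Σ_{k>12n} 1/k^20 = 1/(19 · (12n)^19) − 1/(2 · (12n)^20) + O(1/(12n)^21)

Compare to the integral: ∫_{12n}^∞ x^(−20) dx = [−x^(−19)/19]_{12n}^∞ = 1/((20−1)·(12n)^19). The Euler-Maclaurin correction adds −f(12n)/2 = −1/(2·(12n)^20). Euler-Maclaurin then gives
  Σ_{k>12n} 1/k^20 = ∫_{12n}^∞ dx/x^20 − 1/(2·(12n)^20) + O(1/(12n)^21).
(Equivalently this is ζ(20) − Σ_{k≤12n} 1/k^20.)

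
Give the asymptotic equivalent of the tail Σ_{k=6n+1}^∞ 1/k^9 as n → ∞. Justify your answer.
Σ_{k>6n} 1/k^9 ~ 1/(8 · (6n)^8)

Compare to the integral: ∫_{6n}^∞ x^(−9) dx = [−x^(−8)/8]_{6n}^∞ = 1/((9−1)·(6n)^8). Euler-Maclaurin then gives
  Σ_{k>6n} 1/k^9 = ∫_{6n}^∞ dx/x^9 − 1/(2·(6n)^9) + O(1/(6n)^10).
(Equivalently this is ζ(9) − Σ_{k≤6n} 1/k^9.)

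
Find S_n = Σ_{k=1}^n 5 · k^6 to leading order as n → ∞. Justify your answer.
S_n ~ 5 · n^7 / 7

By integral comparison (Euler-Maclaurin), Σ_{k=1}^n 5 · k^6 = 5 · ∫_0^n x^6 dx + O(n^6) = 5 · n^7/7 + O(n^6). (Equivalently, Faulhaber's formula gives the same leading term.)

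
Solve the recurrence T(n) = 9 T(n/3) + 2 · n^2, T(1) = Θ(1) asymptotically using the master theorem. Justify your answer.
T(n) = Θ(n^2 log n)

log_3 9 = 2, and f(n) = 2 · n^2 = Θ(n^(log_3 9)). This is Case 2 of the master theorem: T(n) = Θ(f(n) · log n) = Θ(n^2 log n).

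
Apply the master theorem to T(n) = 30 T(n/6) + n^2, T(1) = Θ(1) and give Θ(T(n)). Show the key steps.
T(n) = Θ(n^2)

log_6 30 ≈ 1.898. f(n) = n^2 dominates n^(log_6 30) since 2 > 1.898, and the regularity condition a·f(n/b) = 30·(n/6)^2 = (30/36)·n^2 ≤ c·f(n) holds with c = 30/36 ≈ 0.833 < 1. So this is Case 3: T(n) = Θ(f(n)) = Θ(n^2).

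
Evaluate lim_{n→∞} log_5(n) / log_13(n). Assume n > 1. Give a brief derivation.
lim = ln(13) / ln(5) = log_5(13)

Change of base: log_5(n) = ln n / ln 5 and log_13(n) = ln n / ln 13. The ratio is (ln n / ln 5) · (ln 13 / ln n) = ln 13 / ln 5, a constant independent of n. So the limit is ln 13 / ln 5 = log_5(13).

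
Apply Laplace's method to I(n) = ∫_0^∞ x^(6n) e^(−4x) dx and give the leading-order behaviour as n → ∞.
I(n) ~ (sqrt(2π·6n) / 4) · (6n/(4e))^(6n)

Write the integrand as exp(6n ln x − 4x) and set f(x) = 6n ln x − 4x. Then f'(x) = 6n/x − 4 = 0 at x* = 6n/4, and f''(x*) = −6n/x*^2 = −4^2/(6n). Laplace's method (interior maximum) gives
  I(n) ~ e^(f(x*)) · sqrt(2π / |f''(x*)|)
        = exp(6n ln(6n/4) − 6n) · sqrt(2π · 6n / 4^2)
        = (6n/4)^(6n) e^(−6n) · sqrt(2π·6n) / 4
        = (sqrt(2π·6n) / 4) · (6n/(4e))^(6n).
This matches Γ(6n+1)/4^(6n+1) with Stirling applied to Γ.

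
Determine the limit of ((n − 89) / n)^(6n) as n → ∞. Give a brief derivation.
lim = e^(−534)

Rewrite as (1 − 89/n)^(6n). By the standard limit (1 + x/n)^n → e^x, we have (1 − 89/n)^n → e^(−89), and raising to the 6th power gives e^(−534).
More precisely, ln[(1 − 89/n)^(6n)] = 6n · ln(1 − 89/n) = 6n · (-89/n + O(1/n^2)) = -534 + O(1/n) → -534.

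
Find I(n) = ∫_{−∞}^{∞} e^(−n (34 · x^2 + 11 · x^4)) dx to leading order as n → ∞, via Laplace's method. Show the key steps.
I(n) ~ sqrt(π/(34n))

φ(x) = 34 · x^2 + 11 · x^4 has its unique global minimum at x* = 0 (since φ'(x) = 68x + 44x^3 = 0 only at x = 0 for real x with both coefficients positive, and φ → ∞ as |x| → ∞). At x* = 0, φ(0) = 0 and φ''(0) = 68. Laplace's method then gives
  I(n) ~ sqrt(2π / (n · φ''(0))) · e^(−n φ(0)) = sqrt(2π / (68n)) = sqrt(π/(34n)).
The 11 · x^4 term contributes only at subleading order (an O(1/n) relative correction).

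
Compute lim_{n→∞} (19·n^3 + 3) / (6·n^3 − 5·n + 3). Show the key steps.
lim = 19/6

For large n the leading n^3 terms dominate both numerator and denominator. Dividing top and bottom by n^3, every other term tends to 0, leaving 19/6.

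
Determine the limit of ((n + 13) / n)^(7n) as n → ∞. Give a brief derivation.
lim = e^91

Rewrite as (1 + 13/n)^(7n). By the standard limit (1 + x/n)^n → e^x, we have (1 + 13/n)^n → e^13, and raising to the 7th power gives e^91.
More precisely, ln[(1 + 13/n)^(7n)] = 7n · ln(1 + 13/n) = 7n · (13/n + O(1/n^2)) = 91 + O(1/n) → 91.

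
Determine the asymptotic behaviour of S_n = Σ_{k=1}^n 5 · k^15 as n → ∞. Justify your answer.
S_n ~ 5 · n^16 / 16

By integral comparison (Euler-Maclaurin), Σ_{k=1}^n 5 · k^15 = 5 · ∫_0^n x^15 dx + O(n^15) = 5 · n^16/16 + O(n^15). (Equivalently, Faulhaber's formula gives the same leading term.)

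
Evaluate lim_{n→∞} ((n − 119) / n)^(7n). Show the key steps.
lim = e^(−833)

Rewrite as (1 − 119/n)^(7n). By the standard limit (1 + x/n)^n → e^x, we have (1 − 119/n)^n → e^(−119), and raising to the 7th power gives e^(−833).
More precisely, ln[(1 − 119/n)^(7n)] = 7n · ln(1 − 119/n) = 7n · (-119/n + O(1/n^2)) = -833 + O(1/n) → -833.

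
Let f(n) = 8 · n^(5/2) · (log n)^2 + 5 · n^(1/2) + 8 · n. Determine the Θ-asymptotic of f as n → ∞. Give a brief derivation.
f(n) ∈ Θ(n^(5/2) · (log n)^2)

Compare the terms by growth order. For large n, n^a · (log n)^b dominates n^a' · (log n)^b' iff a > a', or (a = a' and b > b'). Ranking the 3 terms shows the dominant one is 8 · n^(5/2) · (log n)^2. Hence f(n) ∈ Θ(n^(5/2) · (log n)^2).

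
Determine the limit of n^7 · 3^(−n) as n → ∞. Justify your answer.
lim = 0

Exponentials with base > 1 dominate every fixed polynomial: for any fixed c, n^c / 3^n → 0 as n → ∞ (e.g. by the ratio test, or by writing 3^n = e^(n ln 3) and noting e^(n ln 3) / n^c → ∞). Hence n^7 · 3^(−n) = n^7 / 3^n → 0.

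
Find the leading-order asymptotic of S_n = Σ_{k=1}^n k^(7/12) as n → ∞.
S_n ~ (12/19) · n^(19/12)

Integral comparison: Σ_{k=1}^n k^(7/12) = ∫_0^n x^(7/12) dx + O(n^(7/12)). The integral is n^(1 + 7/12) / (1 + 7/12) = n^((7+12)/12) / ((7+12)/12) = (12/19) · n^(19/12).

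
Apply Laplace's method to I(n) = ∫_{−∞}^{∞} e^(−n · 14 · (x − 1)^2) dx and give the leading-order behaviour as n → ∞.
I(n) = sqrt(π/(14n))

Here φ(x) = 14 · (x − 1)^2 has its unique minimum at x* = 1 with φ(x*) = 0 and φ''(x*) = 28. Laplace's method gives
  I(n) ~ e^(−n φ(x*)) · sqrt(2π / (n · φ''(x*))) = sqrt(2π / (28n)) = sqrt(π/(14n)).
This is exact: substituting u = (x − 1)·sqrt(14n) gives I(n) = (1/sqrt(14n)) ∫_{−∞}^{∞} e^(−u^2) du = sqrt(π/(14n)).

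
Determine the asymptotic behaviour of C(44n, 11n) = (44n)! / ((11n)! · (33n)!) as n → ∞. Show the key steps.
C(44n, 11n) ~ (256/27)^(11n) · sqrt(2/(3π·11n))

Write N = 11n. Apply Stirling to each factorial:
  (4N)! ~ sqrt(2π·4N) · (4N/e)^(4N),
  N! ~ sqrt(2π N) · (N/e)^N,
  (3N)! ~ sqrt(2π·3N) · (3N/e)^(3N).
The exponential factors combine to (4N)^(4N) / (N^N · (3N)^(3N)) = 4^(4N)/3^(3N) = (4^4/3^3)^N = (256/27)^N.
The square-root prefactors combine to sqrt(2π·4N) / (sqrt(2π N)·sqrt(2π·3N)) = sqrt(4 / (2π·3·N)) = sqrt(2/(3π·11n)).
Substituting N = 11n: C(44n, 11n) ~ (256/27)^(11n) · sqrt(2/(3π·11n)).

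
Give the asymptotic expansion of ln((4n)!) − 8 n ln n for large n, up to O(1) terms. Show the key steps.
ln((4n)!) − 8 n ln n = −4 n ln n + 4(ln 4 − 1) n + (1/2) ln(2π·4n) + O(1/n)

Stirling: ln((4n)!) = 4n ln(4n) − 4n + (1/2) ln(2π·4n) + O(1/n).
Expand 4n ln(4n) = 4n (ln n + ln 4) = 4n ln n + 4n ln 4.
Subtract 8n ln n: leading term is (4 − 8) n ln n = −4 n ln n. The next term is 4n ln 4 − 4n = 4(ln 4 − 1) n. Then the (1/2) ln(2π·4n) correction.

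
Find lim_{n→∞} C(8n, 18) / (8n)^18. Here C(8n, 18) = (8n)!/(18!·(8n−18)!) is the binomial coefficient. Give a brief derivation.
lim = 1/18! = 1/6402373705728000

With N = 8n → ∞: C(N, 18) / N^18 = [N(N−1)…(N−17)] / (18! · N^18) = (1/18!) · 1 · (1 − 1/(8n)) · … · (1 − 17/(8n)). Each factor → 1 as N → ∞, so the limit is 1/18! = 1/6402373705728000.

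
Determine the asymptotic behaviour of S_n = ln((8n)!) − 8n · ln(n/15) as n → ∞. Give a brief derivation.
S_n ~ 8n · (ln 120 − 1) + O(ln n)

Stirling: ln((8n)!) = 8n ln(8n) − 8n + O(ln n).
  S_n = 8n ln(8n) − 8n − 8n ln(n/15) + O(ln n)
      = 8n ln(8n) − 8n ln n + 8n ln 15 − 8n + O(ln n)
      = 8n ln 8 + 8n ln 15 − 8n + O(ln n)
      = 8n (ln 120 − 1) + O(ln n).
Numerically ln(120) − 1 ≈ 3.7875.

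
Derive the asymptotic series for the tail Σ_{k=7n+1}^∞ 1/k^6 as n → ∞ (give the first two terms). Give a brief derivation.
Σ_{k>7n} 1/k^6 = 1/(5 · (7n)^5) − 1/(2 · (7n)^6) + O(1/(7n)^7)

Compare to the integral: ∫_{7n}^∞ x^(−6) dx = [−x^(−5)/5]_{7n}^∞ = 1/((6−1)·(7n)^5). The Euler-Maclaurin correction adds −f(7n)/2 = −1/(2·(7n)^6). Euler-Maclaurin then gives
  Σ_{k>7n} 1/k^6 = ∫_{7n}^∞ dx/x^6 − 1/(2·(7n)^6) + O(1/(7n)^7).
(Equivalently this is ζ(6) − Σ_{k≤7n} 1/k^6.)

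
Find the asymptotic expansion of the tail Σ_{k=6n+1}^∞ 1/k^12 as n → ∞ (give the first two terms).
Σ_{k>6n} 1/k^12 = 1/(11 · (6n)^11) − 1/(2 · (6n)^12) + O(1/(6n)^13)

Compare to the integral: ∫_{6n}^∞ x^(−12) dx = [−x^(−11)/11]_{6n}^∞ = 1/((12−1)·(6n)^11). The Euler-Maclaurin correction adds −f(6n)/2 = −1/(2·(6n)^12). Euler-Maclaurin then gives
  Σ_{k>6n} 1/k^12 = ∫_{6n}^∞ dx/x^12 − 1/(2·(6n)^12) + O(1/(6n)^13).
(Equivalently this is ζ(12) − Σ_{k≤6n} 1/k^12.)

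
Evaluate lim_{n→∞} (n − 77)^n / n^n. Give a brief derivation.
lim = e^(−77)

Rewrite as (1 − 77/n)^(n). By the standard limit (1 + x/n)^n → e^x, we have (1 − 77/n)^n → e^(−77), and raising to the 1st power gives e^(−77).
More precisely, ln[(1 − 77/n)^(n)] = n · ln(1 − 77/n) = n · (-77/n + O(1/n^2)) = -77 + O(1/n) → -77.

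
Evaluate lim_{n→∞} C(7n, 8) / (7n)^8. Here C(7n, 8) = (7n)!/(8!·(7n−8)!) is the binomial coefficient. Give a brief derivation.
lim = 1/8! = 1/40320

With N = 7n → ∞: C(N, 8) / N^8 = [N(N−1)…(N−7)] / (8! · N^8) = (1/8!) · 1 · (1 − 1/(7n)) · … · (1 − 7/(7n)). Each factor → 1 as N → ∞, so the limit is 1/8! = 1/40320.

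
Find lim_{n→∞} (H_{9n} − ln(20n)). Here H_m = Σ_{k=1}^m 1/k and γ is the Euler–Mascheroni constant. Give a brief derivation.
lim = ln(9/20) + γ

By Euler-Maclaurin, H_m = ln m + γ + O(1/m). So
  H_{9n} − ln(20n) = ln(9n) + γ − ln(20n) + O(1/n)
                       = ln(9/20) + γ + O(1/n).
Hence the limit is ln(9/20) + γ.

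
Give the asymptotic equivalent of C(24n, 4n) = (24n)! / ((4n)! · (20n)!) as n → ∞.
C(24n, 4n) ~ (46656/3125)^(4n) · sqrt(3/(5π·4n))

Write N = 4n. Apply Stirling to each factorial:
  (6N)! ~ sqrt(2π·6N) · (6N/e)^(6N),
  N! ~ sqrt(2π N) · (N/e)^N,
  (5N)! ~ sqrt(2π·5N) · (5N/e)^(5N).
The exponential factors combine to (6N)^(6N) / (N^N · (5N)^(5N)) = 6^(6N)/5^(5N) = (6^6/5^5)^N = (46656/3125)^N.
The square-root prefactors combine to sqrt(2π·6N) / (sqrt(2π N)·sqrt(2π·5N)) = sqrt(6 / (2π·5·N)) = sqrt(3/(5π·4n)).
Substituting N = 4n: C(24n, 4n) ~ (46656/3125)^(4n) · sqrt(3/(5π·4n)).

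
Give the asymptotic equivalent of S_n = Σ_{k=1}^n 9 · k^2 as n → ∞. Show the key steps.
S_n ~ 3 · n^3

By integral comparison (Euler-Maclaurin), Σ_{k=1}^n 9 · k^2 = 9 · ∫_0^n x^2 dx + O(n^2) = 9 · n^3/3 = 3 · n^3 + O(n^2). (Equivalently, Faulhaber's formula gives the same leading term.)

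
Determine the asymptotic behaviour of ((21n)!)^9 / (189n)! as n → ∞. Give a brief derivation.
((21n)!)^9/(189n)! ~ ((2π·21n)^(8/2) / 3) · 9^(−9·21n)  →  0

Write N = 21n. Stirling: N! ~ sqrt(2π N)(N/e)^N and (9N)! ~ sqrt(2π·9N)·(9N/e)^(9N).
  (N!)^9/(9N)! ~ (2π N)^(9/2) (N/e)^(9N) / [sqrt(2π·9N) (9N/e)^(9N)]
     = (2π N)^(9/2) / sqrt(2π·9N) · (N/(9N))^(9N)
     = (2π N)^((9−1)/2) / 3 · 9^(−9N).
Since 9^9 > 1, the factor 9^(−9N) decays exponentially, so the ratio → 0. Substituting N = 21n gives the stated form.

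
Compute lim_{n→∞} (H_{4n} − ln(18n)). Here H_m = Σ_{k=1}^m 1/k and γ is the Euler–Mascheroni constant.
lim = ln(2/9) + γ

By Euler-Maclaurin, H_m = ln m + γ + O(1/m). So
  H_{4n} − ln(18n) = ln(4n) + γ − ln(18n) + O(1/n)
                       = ln(4/18) + γ + O(1/n).
Hence the limit is ln(4/18) + γ (= ln(2/9)).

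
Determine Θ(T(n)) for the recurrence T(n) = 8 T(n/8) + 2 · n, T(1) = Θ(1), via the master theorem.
T(n) = Θ(n log n)

log_8 8 = 1, and f(n) = 2 · n = Θ(n^(log_8 8)). This is Case 2 of the master theorem: T(n) = Θ(f(n) · log n) = Θ(n log n).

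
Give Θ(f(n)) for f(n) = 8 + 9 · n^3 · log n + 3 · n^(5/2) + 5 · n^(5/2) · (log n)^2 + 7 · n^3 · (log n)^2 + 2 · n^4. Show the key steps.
f(n) ∈ Θ(n^4)

Compare the terms by growth order. For large n, n^a · (log n)^b dominates n^a' · (log n)^b' iff a > a', or (a = a' and b > b'). Ranking the 6 terms shows the dominant one is 2 · n^4. Hence f(n) ∈ Θ(n^4).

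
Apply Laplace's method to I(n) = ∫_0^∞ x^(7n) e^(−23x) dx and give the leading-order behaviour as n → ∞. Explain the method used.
I(n) ~ (sqrt(2π·7n) / 23) · (7n/(23e))^(7n)

Write the integrand as exp(7n ln x − 23x) and set f(x) = 7n ln x − 23x. Then f'(x) = 7n/x − 23 = 0 at x* = 7n/23, and f''(x*) = −7n/x*^2 = −23^2/(7n). Laplace's method (interior maximum) gives
  I(n) ~ e^(f(x*)) · sqrt(2π / |f''(x*)|)
        = exp(7n ln(7n/23) − 7n) · sqrt(2π · 7n / 23^2)
        = (7n/23)^(7n) e^(−7n) · sqrt(2π·7n) / 23
        = (sqrt(2π·7n) / 23) · (7n/(23e))^(7n).
This matches Γ(7n+1)/23^(7n+1) with Stirling applied to Γ.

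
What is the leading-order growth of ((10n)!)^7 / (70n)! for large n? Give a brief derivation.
((10n)!)^7/(70n)! ~ ((2π·10n)^(6/2) / sqrt(7)) · 7^(−7·10n)  →  0

Write N = 10n. Stirling: N! ~ sqrt(2π N)(N/e)^N and (7N)! ~ sqrt(2π·7N)·(7N/e)^(7N).
  (N!)^7/(7N)! ~ (2π N)^(7/2) (N/e)^(7N) / [sqrt(2π·7N) (7N/e)^(7N)]
     = (2π N)^(7/2) / sqrt(2π·7N) · (N/(7N))^(7N)
     = (2π N)^((7−1)/2) / sqrt(7) · 7^(−7N).
Since 7^7 > 1, the factor 7^(−7N) decays exponentially, so the ratio → 0. Substituting N = 10n gives the stated form.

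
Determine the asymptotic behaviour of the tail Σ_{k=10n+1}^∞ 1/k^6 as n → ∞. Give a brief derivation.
Σ_{k>10n} 1/k^6 ~ 1/(5 · (10n)^5)

Compare to the integral: ∫_{10n}^∞ x^(−6) dx = [−x^(−5)/5]_{10n}^∞ = 1/((6−1)·(10n)^5). Euler-Maclaurin then gives
  Σ_{k>10n} 1/k^6 = ∫_{10n}^∞ dx/x^6 − 1/(2·(10n)^6) + O(1/(10n)^7).
(Equivalently this is ζ(6) − Σ_{k≤10n} 1/k^6.)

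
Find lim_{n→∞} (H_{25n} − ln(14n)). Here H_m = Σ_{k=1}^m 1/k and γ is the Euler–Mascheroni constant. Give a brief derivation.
lim = ln(25/14) + γ

By Euler-Maclaurin, H_m = ln m + γ + O(1/m). So
  H_{25n} − ln(14n) = ln(25n) + γ − ln(14n) + O(1/n)
                       = ln(25/14) + γ + O(1/n).
Hence the limit is ln(25/14) + γ.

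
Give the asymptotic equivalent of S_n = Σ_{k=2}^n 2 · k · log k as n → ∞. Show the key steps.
S_n ~ n^2 log n − n^2 / 2

By integral comparison, S_n = ∫_1^n 2 · x · log x dx + O(n · log n). For the integral, ∫ x^1 log x dx = n^2 log n / 2 − n^2/4 (integration by parts). Hence S_n ~ n^2 log n − n^2 / 2.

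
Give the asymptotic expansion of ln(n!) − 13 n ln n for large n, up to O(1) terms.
ln(n!) − 13 n ln n = −12 n ln n − n + (1/2) ln(2π n) + O(1/n)

Stirling: ln((n)!) = n ln(n) − n + (1/2) ln(2π·n) + O(1/n).
Here n ln(n) = n ln n.
Subtract 13n ln n: leading term is (1 − 13) n ln n = −12 n ln n. The next term is −n. Then the (1/2) ln(2π·n) correction.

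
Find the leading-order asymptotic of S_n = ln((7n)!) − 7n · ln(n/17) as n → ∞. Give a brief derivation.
S_n ~ 7n · (ln 119 − 1) + O(ln n)

Stirling: ln((7n)!) = 7n ln(7n) − 7n + O(ln n).
  S_n = 7n ln(7n) − 7n − 7n ln(n/17) + O(ln n)
      = 7n ln(7n) − 7n ln n + 7n ln 17 − 7n + O(ln n)
      = 7n ln 7 + 7n ln 17 − 7n + O(ln n)
      = 7n (ln 119 − 1) + O(ln n).
Numerically ln(119) − 1 ≈ 3.7791.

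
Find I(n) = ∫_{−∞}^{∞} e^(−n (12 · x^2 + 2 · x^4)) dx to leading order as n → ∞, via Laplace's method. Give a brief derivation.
I(n) ~ sqrt(π/(12n))

φ(x) = 12 · x^2 + 2 · x^4 has its unique global minimum at x* = 0 (since φ'(x) = 24x + 8x^3 = 0 only at x = 0 for real x with both coefficients positive, and φ → ∞ as |x| → ∞). At x* = 0, φ(0) = 0 and φ''(0) = 24. Laplace's method then gives
  I(n) ~ sqrt(2π / (n · φ''(0))) · e^(−n φ(0)) = sqrt(2π / (24n)) = sqrt(π/(12n)).
The 2 · x^4 term contributes only at subleading order (an O(1/n) relative correction).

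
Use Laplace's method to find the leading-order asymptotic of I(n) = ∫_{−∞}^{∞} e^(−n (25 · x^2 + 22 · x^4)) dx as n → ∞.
I(n) ~ sqrt(π/(25n))

φ(x) = 25 · x^2 + 22 · x^4 has its unique global minimum at x* = 0 (since φ'(x) = 50x + 88x^3 = 0 only at x = 0 for real x with both coefficients positive, and φ → ∞ as |x| → ∞). At x* = 0, φ(0) = 0 and φ''(0) = 50. Laplace's method then gives
  I(n) ~ sqrt(2π / (n · φ''(0))) · e^(−n φ(0)) = sqrt(2π / (50n)) = sqrt(π/(25n)).
The 22 · x^4 term contributes only at subleading order (an O(1/n) relative correction).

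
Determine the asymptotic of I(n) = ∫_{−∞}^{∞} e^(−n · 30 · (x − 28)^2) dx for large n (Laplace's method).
I(n) = sqrt(π/(30n))

Here φ(x) = 30 · (x − 28)^2 has its unique minimum at x* = 28 with φ(x*) = 0 and φ''(x*) = 60. Laplace's method gives
  I(n) ~ e^(−n φ(x*)) · sqrt(2π / (n · φ''(x*))) = sqrt(2π / (60n)) = sqrt(π/(30n)).
This is exact: substituting u = (x − 28)·sqrt(30n) gives I(n) = (1/sqrt(30n)) ∫_{−∞}^{∞} e^(−u^2) du = sqrt(π/(30n)).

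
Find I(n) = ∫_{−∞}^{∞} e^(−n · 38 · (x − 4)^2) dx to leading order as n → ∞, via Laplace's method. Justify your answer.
I(n) = sqrt(π/(38n))

Here φ(x) = 38 · (x − 4)^2 has its unique minimum at x* = 4 with φ(x*) = 0 and φ''(x*) = 76. Laplace's method gives
  I(n) ~ e^(−n φ(x*)) · sqrt(2π / (n · φ''(x*))) = sqrt(2π / (76n)) = sqrt(π/(38n)).
This is exact: substituting u = (x − 4)·sqrt(38n) gives I(n) = (1/sqrt(38n)) ∫_{−∞}^{∞} e^(−u^2) du = sqrt(π/(38n)).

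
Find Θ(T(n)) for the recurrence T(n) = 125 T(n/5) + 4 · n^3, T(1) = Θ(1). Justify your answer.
T(n) = Θ(n^3 log n)

log_5 125 = 3, and f(n) = 4 · n^3 = Θ(n^(log_5 125)). This is Case 2 of the master theorem: T(n) = Θ(f(n) · log n) = Θ(n^3 log n).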